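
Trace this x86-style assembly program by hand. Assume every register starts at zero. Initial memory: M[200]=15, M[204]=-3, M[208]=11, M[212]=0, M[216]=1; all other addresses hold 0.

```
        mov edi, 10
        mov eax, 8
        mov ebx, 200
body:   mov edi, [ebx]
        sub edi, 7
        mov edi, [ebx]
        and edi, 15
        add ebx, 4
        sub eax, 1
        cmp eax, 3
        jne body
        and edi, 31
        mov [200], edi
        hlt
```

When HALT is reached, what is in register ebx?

220

edi=10
eax=8
ebx=200
edi=M[200]=15
edi=15-7=8
edi=M[200]=15
edi=15&15=15
ebx=200+4=204
eax=8-1=7
cmp eax, 3  (cmp 7,3)
jne body: taken
edi=M[204]=-3
edi=(-3)-7=-10
edi=M[204]=-3
edi=(-3)&15=13
ebx=204+4=208
eax=7-1=6
cmp eax, 3  (cmp 6,3)
jne body: taken
edi=M[208]=11
edi=11-7=4
edi=M[208]=11
edi=11&15=11
ebx=208+4=212
eax=6-1=5
cmp eax, 3  (cmp 5,3)
jne body: taken
edi=M[212]=0
edi=0-7=-7
edi=M[212]=0
edi=0&15=0
ebx=212+4=216
eax=5-1=4
cmp eax, 3  (cmp 4,3)
jne body: taken
edi=M[216]=1
edi=1-7=-6
edi=M[216]=1
edi=1&15=1
ebx=216+4=220
eax=4-1=3
cmp eax, 3  (cmp 3,3)
jne body: not taken
edi=1&31=1
mov [200], edi → M[200]=1
halt.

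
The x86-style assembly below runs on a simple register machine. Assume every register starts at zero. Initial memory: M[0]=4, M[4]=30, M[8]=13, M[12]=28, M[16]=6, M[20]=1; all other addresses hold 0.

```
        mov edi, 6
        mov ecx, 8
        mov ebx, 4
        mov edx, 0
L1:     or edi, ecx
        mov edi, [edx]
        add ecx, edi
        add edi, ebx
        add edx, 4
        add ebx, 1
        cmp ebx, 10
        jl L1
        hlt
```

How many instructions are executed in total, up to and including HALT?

after mov edi, 6: edi=6
after mov ecx, 8: ecx=8
after mov ebx, 4: ebx=4
after mov edx, 0: edx=0
after or edi, ecx: edi=6|8=14
after mov edi, [edx]: edi=M[0]=4
after add ecx, edi: ecx=8+4=12
after add edi, ebx: edi=4+4=8
after add edx, 4: edx=0+4=4
after add ebx, 1: ebx=4+1=5
cmp ebx, 10  (cmp 5,10)
jl L1: taken
after or edi, ecx: edi=8|12=12
after mov edi, [edx]: edi=M[4]=30
after add ecx, edi: ecx=12+30=42
after add edi, ebx: edi=30+5=35
after add edx, 4: edx=4+4=8
after add ebx, 1: ebx=5+1=6
cmp ebx, 10  (cmp 6,10)
jl L1: taken
after or edi, ecx: edi=35|42=43
after mov edi, [edx]: edi=M[8]=13
after add ecx, edi: ecx=42+13=55
after add edi, ebx: edi=13+6=19
after add edx, 4: edx=8+4=12
after add ebx, 1: ebx=6+1=7
cmp ebx, 10  (cmp 7,10)
jl L1: taken
after or edi, ecx: edi=19|55=55
after mov edi, [edx]: edi=M[12]=28
after add ecx, edi: ecx=55+28=83
after add edi, ebx: edi=28+7=35
after add edx, 4: edx=12+4=16
after add ebx, 1: ebx=7+1=8
cmp ebx, 10  (cmp 8,10)
jl L1: taken
after or edi, ecx: edi=35|83=115
after mov edi, [edx]: edi=M[16]=6
after add ecx, edi: ecx=83+6=89
after add edi, ebx: edi=6+8=14
after add edx, 4: edx=16+4=20
after add ebx, 1: ebx=8+1=9
cmp ebx, 10  (cmp 9,10)
jl L1: taken
after or edi, ecx: edi=14|89=95
after mov edi, [edx]: edi=M[20]=1
after add ecx, edi: ecx=89+1=90
after add edi, ebx: edi=1+9=10
after add edx, 4: edx=20+4=24
after add ebx, 1: ebx=9+1=10
cmp ebx, 10  (cmp 10,10)
jl L1: not taken
halt.
Total executed instructions: 53.

53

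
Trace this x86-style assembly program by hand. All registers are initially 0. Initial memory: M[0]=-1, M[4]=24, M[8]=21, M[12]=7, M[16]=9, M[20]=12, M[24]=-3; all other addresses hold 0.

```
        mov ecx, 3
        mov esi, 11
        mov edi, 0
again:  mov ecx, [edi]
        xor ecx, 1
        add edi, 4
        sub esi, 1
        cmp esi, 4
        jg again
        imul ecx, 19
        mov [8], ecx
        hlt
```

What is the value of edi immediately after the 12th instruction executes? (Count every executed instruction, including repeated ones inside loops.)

8

mov ecx, 3 → ecx=3
mov esi, 11 → esi=11
mov edi, 0 → edi=0
mov ecx, [edi] → ecx=M[0]=-1
xor ecx, 1 → ecx=(-1)^1=-2
add edi, 4 → edi=0+4=4
sub esi, 1 → esi=11-1=10
cmp esi, 4  (cmp 10,4)
jg again: taken
mov ecx, [edi] → ecx=M[4]=24
xor ecx, 1 → ecx=24^1=25
add edi, 4 → edi=4+4=8
After step 12: edi = 8.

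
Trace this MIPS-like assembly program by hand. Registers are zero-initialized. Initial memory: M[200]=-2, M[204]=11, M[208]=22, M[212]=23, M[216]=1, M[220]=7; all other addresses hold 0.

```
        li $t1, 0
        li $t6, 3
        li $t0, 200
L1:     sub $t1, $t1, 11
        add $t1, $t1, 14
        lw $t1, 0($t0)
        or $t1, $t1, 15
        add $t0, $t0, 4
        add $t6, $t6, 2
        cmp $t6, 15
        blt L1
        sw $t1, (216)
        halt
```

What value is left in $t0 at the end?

li $t1, 0 → $t1=0
li $t6, 3 → $t6=3
li $t0, 200 → $t0=200
sub $t1, $t1, 11 → $t1=0-11=-11
add $t1, $t1, 14 → $t1=(-11)+14=3
lw $t1, 0($t0) → $t1=M[200]=-2
or $t1, $t1, 15 → $t1=(-2)|15=-1
add $t0, $t0, 4 → $t0=200+4=204
add $t6, $t6, 2 → $t6=3+2=5
cmp $t6, 15  (cmp 5,15)
blt L1: taken
sub $t1, $t1, 11 → $t1=(-1)-11=-12
add $t1, $t1, 14 → $t1=(-12)+14=2
lw $t1, 0($t0) → $t1=M[204]=11
or $t1, $t1, 15 → $t1=11|15=15
add $t0, $t0, 4 → $t0=204+4=208
add $t6, $t6, 2 → $t6=5+2=7
cmp $t6, 15  (cmp 7,15)
blt L1: taken
sub $t1, $t1, 11 → $t1=15-11=4
add $t1, $t1, 14 → $t1=4+14=18
lw $t1, 0($t0) → $t1=M[208]=22
or $t1, $t1, 15 → $t1=22|15=31
add $t0, $t0, 4 → $t0=208+4=212
add $t6, $t6, 2 → $t6=7+2=9
cmp $t6, 15  (cmp 9,15)
blt L1: taken
sub $t1, $t1, 11 → $t1=31-11=20
add $t1, $t1, 14 → $t1=20+14=34
lw $t1, 0($t0) → $t1=M[212]=23
or $t1, $t1, 15 → $t1=23|15=31
add $t0, $t0, 4 → $t0=212+4=216
add $t6, $t6, 2 → $t6=9+2=11
cmp $t6, 15  (cmp 11,15)
blt L1: taken
sub $t1, $t1, 11 → $t1=31-11=20
add $t1, $t1, 14 → $t1=20+14=34
lw $t1, 0($t0) → $t1=M[216]=1
or $t1, $t1, 15 → $t1=1|15=15
add $t0, $t0, 4 → $t0=216+4=220
add $t6, $t6, 2 → $t6=11+2=13
cmp $t6, 15  (cmp 13,15)
blt L1: taken
sub $t1, $t1, 11 → $t1=15-11=4
add $t1, $t1, 14 → $t1=4+14=18
lw $t1, 0($t0) → $t1=M[220]=7
or $t1, $t1, 15 → $t1=7|15=15
add $t0, $t0, 4 → $t0=220+4=224
add $t6, $t6, 2 → $t6=13+2=15
cmp $t6, 15  (cmp 15,15)
blt L1: not taken
sw $t1, (216) → M[216]=15
halt.

224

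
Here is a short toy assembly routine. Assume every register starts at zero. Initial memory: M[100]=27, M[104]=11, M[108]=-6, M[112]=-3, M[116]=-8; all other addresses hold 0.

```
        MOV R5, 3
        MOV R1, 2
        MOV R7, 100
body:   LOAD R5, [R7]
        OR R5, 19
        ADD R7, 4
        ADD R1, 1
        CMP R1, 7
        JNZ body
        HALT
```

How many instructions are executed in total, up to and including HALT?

34

R5=3
R1=2
R7=100
R5=M[100]=27
R5=27|19=27
R7=100+4=104
R1=2+1=3
CMP R1, 7  (cmp 3,7)
JNZ body: taken
R5=M[104]=11
R5=11|19=27
R7=104+4=108
R1=3+1=4
CMP R1, 7  (cmp 4,7)
JNZ body: taken
R5=M[108]=-6
R5=(-6)|19=-5
R7=108+4=112
R1=4+1=5
CMP R1, 7  (cmp 5,7)
JNZ body: taken
R5=M[112]=-3
R5=(-3)|19=-1
R7=112+4=116
R1=5+1=6
CMP R1, 7  (cmp 6,7)
JNZ body: taken
R5=M[116]=-8
R5=(-8)|19=-5
R7=116+4=120
R1=6+1=7
CMP R1, 7  (cmp 7,7)
JNZ body: not taken
halt.
Total executed instructions: 34.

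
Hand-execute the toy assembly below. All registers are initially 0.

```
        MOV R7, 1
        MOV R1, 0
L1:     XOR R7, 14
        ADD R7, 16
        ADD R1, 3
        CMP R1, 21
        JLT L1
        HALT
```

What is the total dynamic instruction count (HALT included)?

38

MOV R7, 1 → R7=1
MOV R1, 0 → R1=0
XOR R7, 14 → R7=1^14=15
ADD R7, 16 → R7=15+16=31
ADD R1, 3 → R1=0+3=3
CMP R1, 21  (cmp 3,21)
JLT L1: taken
XOR R7, 14 → R7=31^14=17
ADD R7, 16 → R7=17+16=33
ADD R1, 3 → R1=3+3=6
CMP R1, 21  (cmp 6,21)
JLT L1: taken
XOR R7, 14 → R7=33^14=47
ADD R7, 16 → R7=47+16=63
ADD R1, 3 → R1=6+3=9
CMP R1, 21  (cmp 9,21)
JLT L1: taken
XOR R7, 14 → R7=63^14=49
ADD R7, 16 → R7=49+16=65
ADD R1, 3 → R1=9+3=12
CMP R1, 21  (cmp 12,21)
JLT L1: taken
XOR R7, 14 → R7=65^14=79
ADD R7, 16 → R7=79+16=95
ADD R1, 3 → R1=12+3=15
CMP R1, 21  (cmp 15,21)
JLT L1: taken
XOR R7, 14 → R7=95^14=81
ADD R7, 16 → R7=81+16=97
ADD R1, 3 → R1=15+3=18
CMP R1, 21  (cmp 18,21)
JLT L1: taken
XOR R7, 14 → R7=97^14=111
ADD R7, 16 → R7=111+16=127
ADD R1, 3 → R1=18+3=21
CMP R1, 21  (cmp 21,21)
JLT L1: not taken
halt.
Total executed instructions: 38.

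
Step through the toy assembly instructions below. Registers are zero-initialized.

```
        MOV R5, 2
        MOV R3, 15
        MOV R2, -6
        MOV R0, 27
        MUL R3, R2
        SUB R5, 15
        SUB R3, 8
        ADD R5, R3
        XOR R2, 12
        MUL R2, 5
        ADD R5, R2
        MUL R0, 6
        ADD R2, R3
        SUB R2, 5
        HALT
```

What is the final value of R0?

R5=2
R3=15
R2=-6
R0=27
R3=15*(-6)=-90
R5=2-15=-13
R3=(-90)-8=-98
R5=(-13)+(-98)=-111
R2=(-6)^12=-10
R2=(-10)*5=-50
R5=(-111)+(-50)=-161
R0=27*6=162
R2=(-50)+(-98)=-148
R2=(-148)-5=-153
halt.

162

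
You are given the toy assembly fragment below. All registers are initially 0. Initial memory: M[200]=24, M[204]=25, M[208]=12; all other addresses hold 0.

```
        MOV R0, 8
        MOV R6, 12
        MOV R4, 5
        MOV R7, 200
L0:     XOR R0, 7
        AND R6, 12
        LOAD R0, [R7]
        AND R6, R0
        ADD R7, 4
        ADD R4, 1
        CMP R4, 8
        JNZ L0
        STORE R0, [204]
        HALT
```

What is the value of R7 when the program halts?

after MOV R0, 8: R0=8
after MOV R6, 12: R6=12
after MOV R4, 5: R4=5
after MOV R7, 200: R7=200
after XOR R0, 7: R0=8^7=15
after AND R6, 12: R6=12&12=12
after LOAD R0, [R7]: R0=M[200]=24
after AND R6, R0: R6=12&24=8
after ADD R7, 4: R7=200+4=204
after ADD R4, 1: R4=5+1=6
CMP R4, 8  (cmp 6,8)
JNZ L0: taken
after XOR R0, 7: R0=24^7=31
after AND R6, 12: R6=8&12=8
after LOAD R0, [R7]: R0=M[204]=25
after AND R6, R0: R6=8&25=8
after ADD R7, 4: R7=204+4=208
after ADD R4, 1: R4=6+1=7
CMP R4, 8  (cmp 7,8)
JNZ L0: taken
after XOR R0, 7: R0=25^7=30
after AND R6, 12: R6=8&12=8
after LOAD R0, [R7]: R0=M[208]=12
after AND R6, R0: R6=8&12=8
after ADD R7, 4: R7=208+4=212
after ADD R4, 1: R4=7+1=8
CMP R4, 8  (cmp 8,8)
JNZ L0: not taken
STORE R0, [204] → M[204]=12
halt.

212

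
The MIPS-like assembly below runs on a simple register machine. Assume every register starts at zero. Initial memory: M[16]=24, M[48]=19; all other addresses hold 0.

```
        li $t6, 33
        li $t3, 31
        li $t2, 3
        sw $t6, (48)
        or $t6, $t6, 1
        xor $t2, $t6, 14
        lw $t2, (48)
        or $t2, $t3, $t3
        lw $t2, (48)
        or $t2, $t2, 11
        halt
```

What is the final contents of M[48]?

33

li $t6, 33 → $t6=33
li $t3, 31 → $t3=31
li $t2, 3 → $t2=3
sw $t6, (48) → M[48]=33
or $t6, $t6, 1 → $t6=33|1=33
xor $t2, $t6, 14 → $t2=33^14=47
lw $t2, (48) → $t2=M[48]=33
or $t2, $t3, $t3 → $t2=31|31=31
lw $t2, (48) → $t2=M[48]=33
or $t2, $t2, 11 → $t2=33|11=43
halt.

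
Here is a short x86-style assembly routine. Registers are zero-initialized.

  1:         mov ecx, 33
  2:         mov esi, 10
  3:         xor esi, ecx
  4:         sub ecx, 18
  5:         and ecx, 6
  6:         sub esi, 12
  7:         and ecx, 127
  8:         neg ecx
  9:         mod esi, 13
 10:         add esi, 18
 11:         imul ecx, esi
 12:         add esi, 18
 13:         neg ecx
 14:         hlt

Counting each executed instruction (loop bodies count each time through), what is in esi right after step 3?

43

mov ecx, 33 → ecx=33
mov esi, 10 → esi=10
xor esi, ecx → esi=10^33=43
After step 3: esi = 43.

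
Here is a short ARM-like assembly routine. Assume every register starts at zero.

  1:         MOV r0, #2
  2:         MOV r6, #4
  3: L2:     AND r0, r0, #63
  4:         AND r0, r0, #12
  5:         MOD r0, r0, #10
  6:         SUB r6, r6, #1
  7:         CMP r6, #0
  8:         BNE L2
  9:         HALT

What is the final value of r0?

0

MOV r0, #2 → r0=2
MOV r6, #4 → r6=4
AND r0, r0, #63 → r0=2&63=2
AND r0, r0, #12 → r0=2&12=0
MOD r0, r0, #10 → r0=0%10=0
SUB r6, r6, #1 → r6=4-1=3
CMP r6, #0  (cmp 3,0)
BNE L2: taken
AND r0, r0, #63 → r0=0&63=0
AND r0, r0, #12 → r0=0&12=0
MOD r0, r0, #10 → r0=0%10=0
SUB r6, r6, #1 → r6=3-1=2
CMP r6, #0  (cmp 2,0)
BNE L2: taken
AND r0, r0, #63 → r0=0&63=0
AND r0, r0, #12 → r0=0&12=0
MOD r0, r0, #10 → r0=0%10=0
SUB r6, r6, #1 → r6=2-1=1
CMP r6, #0  (cmp 1,0)
BNE L2: taken
AND r0, r0, #63 → r0=0&63=0
AND r0, r0, #12 → r0=0&12=0
MOD r0, r0, #10 → r0=0%10=0
SUB r6, r6, #1 → r6=1-1=0
CMP r6, #0  (cmp 0,0)
BNE L2: not taken
halt.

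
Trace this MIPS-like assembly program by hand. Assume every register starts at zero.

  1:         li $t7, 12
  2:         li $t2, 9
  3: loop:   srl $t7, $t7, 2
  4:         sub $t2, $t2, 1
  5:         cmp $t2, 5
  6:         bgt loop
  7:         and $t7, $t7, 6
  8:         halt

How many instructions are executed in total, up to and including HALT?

after li $t7, 12: $t7=12
after li $t2, 9: $t2=9
after srl $t7, $t7, 2: $t7=12>>2=3
after sub $t2, $t2, 1: $t2=9-1=8
cmp $t2, 5  (cmp 8,5)
bgt loop: taken
after srl $t7, $t7, 2: $t7=3>>2=0
after sub $t2, $t2, 1: $t2=8-1=7
cmp $t2, 5  (cmp 7,5)
bgt loop: taken
after srl $t7, $t7, 2: $t7=0>>2=0
after sub $t2, $t2, 1: $t2=7-1=6
cmp $t2, 5  (cmp 6,5)
bgt loop: taken
after srl $t7, $t7, 2: $t7=0>>2=0
after sub $t2, $t2, 1: $t2=6-1=5
cmp $t2, 5  (cmp 5,5)
bgt loop: not taken
after and $t7, $t7, 6: $t7=0&6=0
halt.
Total executed instructions: 20.

20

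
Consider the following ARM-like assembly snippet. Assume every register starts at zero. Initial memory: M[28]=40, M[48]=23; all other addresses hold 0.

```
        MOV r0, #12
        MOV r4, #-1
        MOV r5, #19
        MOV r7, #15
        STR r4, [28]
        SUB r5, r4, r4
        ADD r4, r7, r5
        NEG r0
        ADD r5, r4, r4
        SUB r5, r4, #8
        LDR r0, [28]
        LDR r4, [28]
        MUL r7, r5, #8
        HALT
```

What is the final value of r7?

56

r0=12
r4=-1
r5=19
r7=15
STR r4, [28] → M[28]=-1
r5=(-1)-(-1)=0
r4=15+0=15
r0=-(12)=-12
r5=15+15=30
r5=15-8=7
r0=M[28]=-1
r4=M[28]=-1
r7=7*8=56
halt.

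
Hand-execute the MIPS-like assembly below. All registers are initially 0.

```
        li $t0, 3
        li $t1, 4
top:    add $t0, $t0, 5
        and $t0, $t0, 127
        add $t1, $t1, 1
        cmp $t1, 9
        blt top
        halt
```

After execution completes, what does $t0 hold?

li $t0, 3 → $t0=3
li $t1, 4 → $t1=4
add $t0, $t0, 5 → $t0=3+5=8
and $t0, $t0, 127 → $t0=8&127=8
add $t1, $t1, 1 → $t1=4+1=5
cmp $t1, 9  (cmp 5,9)
blt top: taken
add $t0, $t0, 5 → $t0=8+5=13
and $t0, $t0, 127 → $t0=13&127=13
add $t1, $t1, 1 → $t1=5+1=6
cmp $t1, 9  (cmp 6,9)
blt top: taken
add $t0, $t0, 5 → $t0=13+5=18
and $t0, $t0, 127 → $t0=18&127=18
add $t1, $t1, 1 → $t1=6+1=7
cmp $t1, 9  (cmp 7,9)
blt top: taken
add $t0, $t0, 5 → $t0=18+5=23
and $t0, $t0, 127 → $t0=23&127=23
add $t1, $t1, 1 → $t1=7+1=8
cmp $t1, 9  (cmp 8,9)
blt top: taken
add $t0, $t0, 5 → $t0=23+5=28
and $t0, $t0, 127 → $t0=28&127=28
add $t1, $t1, 1 → $t1=8+1=9
cmp $t1, 9  (cmp 9,9)
blt top: not taken
halt.

28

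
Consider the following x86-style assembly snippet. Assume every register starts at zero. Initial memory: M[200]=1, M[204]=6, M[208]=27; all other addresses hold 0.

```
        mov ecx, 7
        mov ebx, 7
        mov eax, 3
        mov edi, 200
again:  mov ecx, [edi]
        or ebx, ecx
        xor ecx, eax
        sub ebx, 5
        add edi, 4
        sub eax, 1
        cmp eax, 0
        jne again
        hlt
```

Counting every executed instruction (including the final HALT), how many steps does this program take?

after mov ecx, 7: ecx=7
after mov ebx, 7: ebx=7
after mov eax, 3: eax=3
after mov edi, 200: edi=200
after mov ecx, [edi]: ecx=M[200]=1
after or ebx, ecx: ebx=7|1=7
after xor ecx, eax: ecx=1^3=2
after sub ebx, 5: ebx=7-5=2
after add edi, 4: edi=200+4=204
after sub eax, 1: eax=3-1=2
cmp eax, 0  (cmp 2,0)
jne again: taken
after mov ecx, [edi]: ecx=M[204]=6
after or ebx, ecx: ebx=2|6=6
after xor ecx, eax: ecx=6^2=4
after sub ebx, 5: ebx=6-5=1
after add edi, 4: edi=204+4=208
after sub eax, 1: eax=2-1=1
cmp eax, 0  (cmp 1,0)
jne again: taken
after mov ecx, [edi]: ecx=M[208]=27
after or ebx, ecx: ebx=1|27=27
after xor ecx, eax: ecx=27^1=26
after sub ebx, 5: ebx=27-5=22
after add edi, 4: edi=208+4=212
after sub eax, 1: eax=1-1=0
cmp eax, 0  (cmp 0,0)
jne again: not taken
halt.
Total executed instructions: 29.

29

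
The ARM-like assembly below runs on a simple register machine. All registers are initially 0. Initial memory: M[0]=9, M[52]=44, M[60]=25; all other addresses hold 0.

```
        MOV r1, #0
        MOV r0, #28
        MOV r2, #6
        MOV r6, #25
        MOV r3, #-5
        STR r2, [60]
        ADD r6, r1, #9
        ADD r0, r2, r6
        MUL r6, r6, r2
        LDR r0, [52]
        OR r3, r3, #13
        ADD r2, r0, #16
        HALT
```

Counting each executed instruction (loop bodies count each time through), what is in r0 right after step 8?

15

r1=0
r0=28
r2=6
r6=25
r3=-5
STR r2, [60] → M[60]=6
r6=0+9=9
r0=6+9=15
After step 8: r0 = 15.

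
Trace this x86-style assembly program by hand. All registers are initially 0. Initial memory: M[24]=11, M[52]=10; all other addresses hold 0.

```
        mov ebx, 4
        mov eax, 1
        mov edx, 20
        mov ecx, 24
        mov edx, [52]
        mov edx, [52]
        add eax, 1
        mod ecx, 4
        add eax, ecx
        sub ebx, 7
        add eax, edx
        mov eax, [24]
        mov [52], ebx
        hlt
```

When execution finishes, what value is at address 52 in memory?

-3

after mov ebx, 4: ebx=4
after mov eax, 1: eax=1
after mov edx, 20: edx=20
after mov ecx, 24: ecx=24
after mov edx, [52]: edx=M[52]=10
after mov edx, [52]: edx=M[52]=10
after add eax, 1: eax=1+1=2
after mod ecx, 4: ecx=24%4=0
after add eax, ecx: eax=2+0=2
after sub ebx, 7: ebx=4-7=-3
after add eax, edx: eax=2+10=12
after mov eax, [24]: eax=M[24]=11
mov [52], ebx → M[52]=-3
halt.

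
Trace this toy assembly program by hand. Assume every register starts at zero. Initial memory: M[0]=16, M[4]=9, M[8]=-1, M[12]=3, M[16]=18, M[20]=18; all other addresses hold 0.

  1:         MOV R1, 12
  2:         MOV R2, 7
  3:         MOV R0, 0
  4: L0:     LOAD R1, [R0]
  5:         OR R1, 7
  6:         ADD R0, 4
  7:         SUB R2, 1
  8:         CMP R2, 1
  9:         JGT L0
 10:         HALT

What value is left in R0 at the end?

R1=12
R2=7
R0=0
R1=M[0]=16
R1=16|7=23
R0=0+4=4
R2=7-1=6
CMP R2, 1  (cmp 6,1)
JGT L0: taken
R1=M[4]=9
R1=9|7=15
R0=4+4=8
R2=6-1=5
CMP R2, 1  (cmp 5,1)
JGT L0: taken
R1=M[8]=-1
R1=(-1)|7=-1
R0=8+4=12
R2=5-1=4
CMP R2, 1  (cmp 4,1)
JGT L0: taken
R1=M[12]=3
R1=3|7=7
R0=12+4=16
R2=4-1=3
CMP R2, 1  (cmp 3,1)
JGT L0: taken
R1=M[16]=18
R1=18|7=23
R0=16+4=20
R2=3-1=2
CMP R2, 1  (cmp 2,1)
JGT L0: taken
R1=M[20]=18
R1=18|7=23
R0=20+4=24
R2=2-1=1
CMP R2, 1  (cmp 1,1)
JGT L0: not taken
halt.

24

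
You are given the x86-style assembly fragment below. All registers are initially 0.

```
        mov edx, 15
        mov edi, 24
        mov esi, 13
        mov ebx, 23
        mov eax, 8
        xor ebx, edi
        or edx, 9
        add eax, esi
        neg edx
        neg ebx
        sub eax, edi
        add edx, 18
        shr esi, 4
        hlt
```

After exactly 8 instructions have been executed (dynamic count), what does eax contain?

mov edx, 15 → edx=15
mov edi, 24 → edi=24
mov esi, 13 → esi=13
mov ebx, 23 → ebx=23
mov eax, 8 → eax=8
xor ebx, edi → ebx=23^24=15
or edx, 9 → edx=15|9=15
add eax, esi → eax=8+13=21
After step 8: eax = 21.

21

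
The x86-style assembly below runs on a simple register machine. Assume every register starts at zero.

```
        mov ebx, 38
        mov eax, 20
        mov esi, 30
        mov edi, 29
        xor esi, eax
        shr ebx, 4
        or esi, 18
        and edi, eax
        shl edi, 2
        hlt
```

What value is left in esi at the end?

ebx=38
eax=20
esi=30
edi=29
esi=30^20=10
ebx=38>>4=2
esi=10|18=26
edi=29&20=20
edi=20<<2=80
halt.

26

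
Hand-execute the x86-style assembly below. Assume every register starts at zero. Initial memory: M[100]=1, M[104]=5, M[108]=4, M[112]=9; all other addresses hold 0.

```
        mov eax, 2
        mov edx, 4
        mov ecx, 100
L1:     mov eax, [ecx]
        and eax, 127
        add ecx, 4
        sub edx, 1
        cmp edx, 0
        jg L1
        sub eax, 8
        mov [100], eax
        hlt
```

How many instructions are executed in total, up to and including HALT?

30

mov eax, 2 → eax=2
mov edx, 4 → edx=4
mov ecx, 100 → ecx=100
mov eax, [ecx] → eax=M[100]=1
and eax, 127 → eax=1&127=1
add ecx, 4 → ecx=100+4=104
sub edx, 1 → edx=4-1=3
cmp edx, 0  (cmp 3,0)
jg L1: taken
mov eax, [ecx] → eax=M[104]=5
and eax, 127 → eax=5&127=5
add ecx, 4 → ecx=104+4=108
sub edx, 1 → edx=3-1=2
cmp edx, 0  (cmp 2,0)
jg L1: taken
mov eax, [ecx] → eax=M[108]=4
and eax, 127 → eax=4&127=4
add ecx, 4 → ecx=108+4=112
sub edx, 1 → edx=2-1=1
cmp edx, 0  (cmp 1,0)
jg L1: taken
mov eax, [ecx] → eax=M[112]=9
and eax, 127 → eax=9&127=9
add ecx, 4 → ecx=112+4=116
sub edx, 1 → edx=1-1=0
cmp edx, 0  (cmp 0,0)
jg L1: not taken
sub eax, 8 → eax=9-8=1
mov [100], eax → M[100]=1
halt.
Total executed instructions: 30.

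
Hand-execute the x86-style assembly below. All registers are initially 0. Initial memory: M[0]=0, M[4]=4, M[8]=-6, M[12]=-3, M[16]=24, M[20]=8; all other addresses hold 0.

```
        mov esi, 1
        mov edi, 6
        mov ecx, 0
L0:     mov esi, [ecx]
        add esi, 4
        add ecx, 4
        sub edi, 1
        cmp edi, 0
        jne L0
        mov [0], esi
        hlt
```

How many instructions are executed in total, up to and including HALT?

41

mov esi, 1 → esi=1
mov edi, 6 → edi=6
mov ecx, 0 → ecx=0
mov esi, [ecx] → esi=M[0]=0
add esi, 4 → esi=0+4=4
add ecx, 4 → ecx=0+4=4
sub edi, 1 → edi=6-1=5
cmp edi, 0  (cmp 5,0)
jne L0: taken
mov esi, [ecx] → esi=M[4]=4
add esi, 4 → esi=4+4=8
add ecx, 4 → ecx=4+4=8
sub edi, 1 → edi=5-1=4
cmp edi, 0  (cmp 4,0)
jne L0: taken
mov esi, [ecx] → esi=M[8]=-6
add esi, 4 → esi=(-6)+4=-2
add ecx, 4 → ecx=8+4=12
sub edi, 1 → edi=4-1=3
cmp edi, 0  (cmp 3,0)
jne L0: taken
mov esi, [ecx] → esi=M[12]=-3
add esi, 4 → esi=(-3)+4=1
add ecx, 4 → ecx=12+4=16
sub edi, 1 → edi=3-1=2
cmp edi, 0  (cmp 2,0)
jne L0: taken
mov esi, [ecx] → esi=M[16]=24
add esi, 4 → esi=24+4=28
add ecx, 4 → ecx=16+4=20
sub edi, 1 → edi=2-1=1
cmp edi, 0  (cmp 1,0)
jne L0: taken
mov esi, [ecx] → esi=M[20]=8
add esi, 4 → esi=8+4=12
add ecx, 4 → ecx=20+4=24
sub edi, 1 → edi=1-1=0
cmp edi, 0  (cmp 0,0)
jne L0: not taken
mov [0], esi → M[0]=12
halt.
Total executed instructions: 41.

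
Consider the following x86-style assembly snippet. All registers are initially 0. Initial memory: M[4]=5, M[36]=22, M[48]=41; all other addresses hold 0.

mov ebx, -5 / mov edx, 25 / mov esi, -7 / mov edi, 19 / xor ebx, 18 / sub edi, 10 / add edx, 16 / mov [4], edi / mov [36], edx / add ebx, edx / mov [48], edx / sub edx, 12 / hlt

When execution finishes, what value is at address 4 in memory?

after mov ebx, -5: ebx=-5
after mov edx, 25: edx=25
after mov esi, -7: esi=-7
after mov edi, 19: edi=19
after xor ebx, 18: ebx=(-5)^18=-23
after sub edi, 10: edi=19-10=9
after add edx, 16: edx=25+16=41
mov [4], edi → M[4]=9
mov [36], edx → M[36]=41
after add ebx, edx: ebx=(-23)+41=18
mov [48], edx → M[48]=41
after sub edx, 12: edx=41-12=29
halt.

9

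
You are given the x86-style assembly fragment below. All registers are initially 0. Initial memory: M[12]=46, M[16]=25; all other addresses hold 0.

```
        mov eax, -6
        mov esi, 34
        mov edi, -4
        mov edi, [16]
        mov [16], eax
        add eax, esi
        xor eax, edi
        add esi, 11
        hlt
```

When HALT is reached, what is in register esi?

mov eax, -6 → eax=-6
mov esi, 34 → esi=34
mov edi, -4 → edi=-4
mov edi, [16] → edi=M[16]=25
mov [16], eax → M[16]=-6
add eax, esi → eax=(-6)+34=28
xor eax, edi → eax=28^25=5
add esi, 11 → esi=34+11=45
halt.

45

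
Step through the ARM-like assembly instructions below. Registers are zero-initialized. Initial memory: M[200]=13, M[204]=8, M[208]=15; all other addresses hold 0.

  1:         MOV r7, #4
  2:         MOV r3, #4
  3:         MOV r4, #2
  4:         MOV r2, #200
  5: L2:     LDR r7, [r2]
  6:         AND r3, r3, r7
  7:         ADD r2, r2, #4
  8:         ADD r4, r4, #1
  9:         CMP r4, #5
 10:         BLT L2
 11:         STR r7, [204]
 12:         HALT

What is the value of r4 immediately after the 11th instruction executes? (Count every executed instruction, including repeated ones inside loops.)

r7=4
r3=4
r4=2
r2=200
r7=M[200]=13
r3=4&13=4
r2=200+4=204
r4=2+1=3
CMP r4, #5  (cmp 3,5)
BLT L2: taken
r7=M[204]=8
After step 11: r4 = 3.

3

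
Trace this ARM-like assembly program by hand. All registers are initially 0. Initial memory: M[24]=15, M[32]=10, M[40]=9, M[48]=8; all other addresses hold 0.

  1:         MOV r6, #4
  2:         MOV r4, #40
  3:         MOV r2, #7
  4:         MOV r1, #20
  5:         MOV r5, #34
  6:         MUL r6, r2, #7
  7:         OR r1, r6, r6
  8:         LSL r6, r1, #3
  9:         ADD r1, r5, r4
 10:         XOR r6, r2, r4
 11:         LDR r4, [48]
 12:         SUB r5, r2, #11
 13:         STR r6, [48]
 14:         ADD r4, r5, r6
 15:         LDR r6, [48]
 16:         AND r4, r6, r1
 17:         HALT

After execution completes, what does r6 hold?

r6=4
r4=40
r2=7
r1=20
r5=34
r6=7*7=49
r1=49|49=49
r6=49<<3=392
r1=34+40=74
r6=7^40=47
r4=M[48]=8
r5=7-11=-4
STR r6, [48] → M[48]=47
r4=(-4)+47=43
r6=M[48]=47
r4=47&74=10
halt.

47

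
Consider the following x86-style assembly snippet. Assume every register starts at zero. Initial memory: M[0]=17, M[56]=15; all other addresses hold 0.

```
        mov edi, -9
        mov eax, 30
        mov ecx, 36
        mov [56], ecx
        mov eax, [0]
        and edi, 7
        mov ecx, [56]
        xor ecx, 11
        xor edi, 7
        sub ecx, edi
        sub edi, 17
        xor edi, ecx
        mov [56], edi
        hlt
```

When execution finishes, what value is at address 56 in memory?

-64

edi=-9
eax=30
ecx=36
mov [56], ecx → M[56]=36
eax=M[0]=17
edi=(-9)&7=7
ecx=M[56]=36
ecx=36^11=47
edi=7^7=0
ecx=47-0=47
edi=0-17=-17
edi=(-17)^47=-64
mov [56], edi → M[56]=-64
halt.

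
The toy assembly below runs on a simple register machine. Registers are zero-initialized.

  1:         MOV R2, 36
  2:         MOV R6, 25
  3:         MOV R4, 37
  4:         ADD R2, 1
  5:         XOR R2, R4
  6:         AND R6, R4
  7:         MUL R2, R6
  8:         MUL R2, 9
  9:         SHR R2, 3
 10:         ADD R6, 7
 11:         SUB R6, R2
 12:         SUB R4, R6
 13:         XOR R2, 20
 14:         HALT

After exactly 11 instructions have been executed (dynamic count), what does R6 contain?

R2=36
R6=25
R4=37
R2=36+1=37
R2=37^37=0
R6=25&37=1
R2=0*1=0
R2=0*9=0
R2=0>>3=0
R6=1+7=8
R6=8-0=8
After step 11: R6 = 8.

8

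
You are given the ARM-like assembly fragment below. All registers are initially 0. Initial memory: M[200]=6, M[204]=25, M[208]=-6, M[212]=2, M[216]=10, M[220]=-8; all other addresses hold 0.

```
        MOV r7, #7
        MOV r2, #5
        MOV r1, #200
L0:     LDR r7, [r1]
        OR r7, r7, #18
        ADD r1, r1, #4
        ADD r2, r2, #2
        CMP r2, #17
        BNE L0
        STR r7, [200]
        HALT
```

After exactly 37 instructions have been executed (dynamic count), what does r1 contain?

r7=7
r2=5
r1=200
r7=M[200]=6
r7=6|18=22
r1=200+4=204
r2=5+2=7
CMP r2, #17  (cmp 7,17)
BNE L0: taken
r7=M[204]=25
r7=25|18=27
r1=204+4=208
r2=7+2=9
CMP r2, #17  (cmp 9,17)
BNE L0: taken
r7=M[208]=-6
r7=(-6)|18=-6
r1=208+4=212
r2=9+2=11
CMP r2, #17  (cmp 11,17)
BNE L0: taken
r7=M[212]=2
r7=2|18=18
r1=212+4=216
r2=11+2=13
CMP r2, #17  (cmp 13,17)
BNE L0: taken
r7=M[216]=10
r7=10|18=26
r1=216+4=220
r2=13+2=15
CMP r2, #17  (cmp 15,17)
BNE L0: taken
r7=M[220]=-8
r7=(-8)|18=-6
r1=220+4=224
r2=15+2=17
After step 37: r1 = 224.

224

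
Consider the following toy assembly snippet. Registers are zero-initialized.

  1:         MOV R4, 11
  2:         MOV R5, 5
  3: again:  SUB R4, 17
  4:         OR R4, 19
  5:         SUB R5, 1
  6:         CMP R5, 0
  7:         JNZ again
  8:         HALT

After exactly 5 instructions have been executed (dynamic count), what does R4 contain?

-5

R4=11
R5=5
R4=11-17=-6
R4=(-6)|19=-5
R5=5-1=4
After step 5: R4 = -5.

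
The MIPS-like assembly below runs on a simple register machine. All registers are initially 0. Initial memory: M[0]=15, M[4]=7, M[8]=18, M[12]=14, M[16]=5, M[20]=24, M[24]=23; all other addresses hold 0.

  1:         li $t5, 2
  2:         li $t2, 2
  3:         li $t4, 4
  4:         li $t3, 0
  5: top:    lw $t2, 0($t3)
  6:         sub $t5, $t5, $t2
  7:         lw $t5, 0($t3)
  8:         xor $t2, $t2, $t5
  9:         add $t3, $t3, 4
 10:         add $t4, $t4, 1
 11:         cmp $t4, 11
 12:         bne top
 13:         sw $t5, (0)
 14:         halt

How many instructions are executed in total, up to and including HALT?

after li $t5, 2: $t5=2
after li $t2, 2: $t2=2
after li $t4, 4: $t4=4
after li $t3, 0: $t3=0
after lw $t2, 0($t3): $t2=M[0]=15
after sub $t5, $t5, $t2: $t5=2-15=-13
after lw $t5, 0($t3): $t5=M[0]=15
after xor $t2, $t2, $t5: $t2=15^15=0
after add $t3, $t3, 4: $t3=0+4=4
after add $t4, $t4, 1: $t4=4+1=5
cmp $t4, 11  (cmp 5,11)
bne top: taken
after lw $t2, 0($t3): $t2=M[4]=7
after sub $t5, $t5, $t2: $t5=15-7=8
after lw $t5, 0($t3): $t5=M[4]=7
after xor $t2, $t2, $t5: $t2=7^7=0
after add $t3, $t3, 4: $t3=4+4=8
after add $t4, $t4, 1: $t4=5+1=6
cmp $t4, 11  (cmp 6,11)
bne top: taken
after lw $t2, 0($t3): $t2=M[8]=18
after sub $t5, $t5, $t2: $t5=7-18=-11
after lw $t5, 0($t3): $t5=M[8]=18
after xor $t2, $t2, $t5: $t2=18^18=0
after add $t3, $t3, 4: $t3=8+4=12
after add $t4, $t4, 1: $t4=6+1=7
cmp $t4, 11  (cmp 7,11)
bne top: taken
after lw $t2, 0($t3): $t2=M[12]=14
after sub $t5, $t5, $t2: $t5=18-14=4
after lw $t5, 0($t3): $t5=M[12]=14
after xor $t2, $t2, $t5: $t2=14^14=0
after add $t3, $t3, 4: $t3=12+4=16
after add $t4, $t4, 1: $t4=7+1=8
cmp $t4, 11  (cmp 8,11)
bne top: taken
after lw $t2, 0($t3): $t2=M[16]=5
after sub $t5, $t5, $t2: $t5=14-5=9
after lw $t5, 0($t3): $t5=M[16]=5
after xor $t2, $t2, $t5: $t2=5^5=0
after add $t3, $t3, 4: $t3=16+4=20
after add $t4, $t4, 1: $t4=8+1=9
cmp $t4, 11  (cmp 9,11)
bne top: taken
after lw $t2, 0($t3): $t2=M[20]=24
after sub $t5, $t5, $t2: $t5=5-24=-19
after lw $t5, 0($t3): $t5=M[20]=24
after xor $t2, $t2, $t5: $t2=24^24=0
after add $t3, $t3, 4: $t3=20+4=24
after add $t4, $t4, 1: $t4=9+1=10
cmp $t4, 11  (cmp 10,11)
bne top: taken
after lw $t2, 0($t3): $t2=M[24]=23
after sub $t5, $t5, $t2: $t5=24-23=1
after lw $t5, 0($t3): $t5=M[24]=23
after xor $t2, $t2, $t5: $t2=23^23=0
after add $t3, $t3, 4: $t3=24+4=28
after add $t4, $t4, 1: $t4=10+1=11
cmp $t4, 11  (cmp 11,11)
bne top: not taken
sw $t5, (0) → M[0]=23
halt.
Total executed instructions: 62.

62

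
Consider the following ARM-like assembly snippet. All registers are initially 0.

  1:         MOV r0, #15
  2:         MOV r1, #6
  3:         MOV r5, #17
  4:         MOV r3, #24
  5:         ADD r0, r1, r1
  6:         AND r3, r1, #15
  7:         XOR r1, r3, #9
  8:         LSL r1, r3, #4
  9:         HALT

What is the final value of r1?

96

r0=15
r1=6
r5=17
r3=24
r0=6+6=12
r3=6&15=6
r1=6^9=15
r1=6<<4=96
halt.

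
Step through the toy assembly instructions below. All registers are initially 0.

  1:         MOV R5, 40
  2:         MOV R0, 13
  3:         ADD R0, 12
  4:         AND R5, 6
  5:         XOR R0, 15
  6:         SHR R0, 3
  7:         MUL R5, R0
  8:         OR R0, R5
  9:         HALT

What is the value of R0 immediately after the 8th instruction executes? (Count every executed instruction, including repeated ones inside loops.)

after MOV R5, 40: R5=40
after MOV R0, 13: R0=13
after ADD R0, 12: R0=13+12=25
after AND R5, 6: R5=40&6=0
after XOR R0, 15: R0=25^15=22
after SHR R0, 3: R0=22>>3=2
after MUL R5, R0: R5=0*2=0
after OR R0, R5: R0=2|0=2
After step 8: R0 = 2.

2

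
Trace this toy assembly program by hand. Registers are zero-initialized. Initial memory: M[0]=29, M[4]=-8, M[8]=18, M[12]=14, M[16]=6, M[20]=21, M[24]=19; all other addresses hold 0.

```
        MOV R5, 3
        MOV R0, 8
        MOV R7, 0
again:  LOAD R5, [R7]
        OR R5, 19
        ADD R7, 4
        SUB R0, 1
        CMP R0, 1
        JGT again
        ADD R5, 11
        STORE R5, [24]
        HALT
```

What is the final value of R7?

MOV R5, 3 → R5=3
MOV R0, 8 → R0=8
MOV R7, 0 → R7=0
LOAD R5, [R7] → R5=M[0]=29
OR R5, 19 → R5=29|19=31
ADD R7, 4 → R7=0+4=4
SUB R0, 1 → R0=8-1=7
CMP R0, 1  (cmp 7,1)
JGT again: taken
LOAD R5, [R7] → R5=M[4]=-8
OR R5, 19 → R5=(-8)|19=-5
ADD R7, 4 → R7=4+4=8
SUB R0, 1 → R0=7-1=6
CMP R0, 1  (cmp 6,1)
JGT again: taken
LOAD R5, [R7] → R5=M[8]=18
OR R5, 19 → R5=18|19=19
ADD R7, 4 → R7=8+4=12
SUB R0, 1 → R0=6-1=5
CMP R0, 1  (cmp 5,1)
JGT again: taken
LOAD R5, [R7] → R5=M[12]=14
OR R5, 19 → R5=14|19=31
ADD R7, 4 → R7=12+4=16
SUB R0, 1 → R0=5-1=4
CMP R0, 1  (cmp 4,1)
JGT again: taken
LOAD R5, [R7] → R5=M[16]=6
OR R5, 19 → R5=6|19=23
ADD R7, 4 → R7=16+4=20
SUB R0, 1 → R0=4-1=3
CMP R0, 1  (cmp 3,1)
JGT again: taken
LOAD R5, [R7] → R5=M[20]=21
OR R5, 19 → R5=21|19=23
ADD R7, 4 → R7=20+4=24
SUB R0, 1 → R0=3-1=2
CMP R0, 1  (cmp 2,1)
JGT again: taken
LOAD R5, [R7] → R5=M[24]=19
OR R5, 19 → R5=19|19=19
ADD R7, 4 → R7=24+4=28
SUB R0, 1 → R0=2-1=1
CMP R0, 1  (cmp 1,1)
JGT again: not taken
ADD R5, 11 → R5=19+11=30
STORE R5, [24] → M[24]=30
halt.

28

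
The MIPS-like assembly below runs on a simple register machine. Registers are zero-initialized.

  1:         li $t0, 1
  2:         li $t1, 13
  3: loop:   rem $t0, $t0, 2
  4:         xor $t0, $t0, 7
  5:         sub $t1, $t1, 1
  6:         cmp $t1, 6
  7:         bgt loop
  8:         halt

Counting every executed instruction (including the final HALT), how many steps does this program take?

$t0=1
$t1=13
$t0=1%2=1
$t0=1^7=6
$t1=13-1=12
cmp $t1, 6  (cmp 12,6)
bgt loop: taken
$t0=6%2=0
$t0=0^7=7
$t1=12-1=11
cmp $t1, 6  (cmp 11,6)
bgt loop: taken
$t0=7%2=1
$t0=1^7=6
$t1=11-1=10
cmp $t1, 6  (cmp 10,6)
bgt loop: taken
$t0=6%2=0
$t0=0^7=7
$t1=10-1=9
cmp $t1, 6  (cmp 9,6)
bgt loop: taken
$t0=7%2=1
$t0=1^7=6
$t1=9-1=8
cmp $t1, 6  (cmp 8,6)
bgt loop: taken
$t0=6%2=0
$t0=0^7=7
$t1=8-1=7
cmp $t1, 6  (cmp 7,6)
bgt loop: taken
$t0=7%2=1
$t0=1^7=6
$t1=7-1=6
cmp $t1, 6  (cmp 6,6)
bgt loop: not taken
halt.
Total executed instructions: 38.

38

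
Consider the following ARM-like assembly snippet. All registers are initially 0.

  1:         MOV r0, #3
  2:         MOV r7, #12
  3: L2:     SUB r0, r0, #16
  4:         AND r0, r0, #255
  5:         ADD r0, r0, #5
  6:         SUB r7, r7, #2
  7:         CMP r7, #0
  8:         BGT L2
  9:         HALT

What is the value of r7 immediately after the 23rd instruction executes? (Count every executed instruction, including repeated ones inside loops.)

6

MOV r0, #3 → r0=3
MOV r7, #12 → r7=12
SUB r0, r0, #16 → r0=3-16=-13
AND r0, r0, #255 → r0=(-13)&255=243
ADD r0, r0, #5 → r0=243+5=248
SUB r7, r7, #2 → r7=12-2=10
CMP r7, #0  (cmp 10,0)
BGT L2: taken
SUB r0, r0, #16 → r0=248-16=232
AND r0, r0, #255 → r0=232&255=232
ADD r0, r0, #5 → r0=232+5=237
SUB r7, r7, #2 → r7=10-2=8
CMP r7, #0  (cmp 8,0)
BGT L2: taken
SUB r0, r0, #16 → r0=237-16=221
AND r0, r0, #255 → r0=221&255=221
ADD r0, r0, #5 → r0=221+5=226
SUB r7, r7, #2 → r7=8-2=6
CMP r7, #0  (cmp 6,0)
BGT L2: taken
SUB r0, r0, #16 → r0=226-16=210
AND r0, r0, #255 → r0=210&255=210
ADD r0, r0, #5 → r0=210+5=215
After step 23: r7 = 6.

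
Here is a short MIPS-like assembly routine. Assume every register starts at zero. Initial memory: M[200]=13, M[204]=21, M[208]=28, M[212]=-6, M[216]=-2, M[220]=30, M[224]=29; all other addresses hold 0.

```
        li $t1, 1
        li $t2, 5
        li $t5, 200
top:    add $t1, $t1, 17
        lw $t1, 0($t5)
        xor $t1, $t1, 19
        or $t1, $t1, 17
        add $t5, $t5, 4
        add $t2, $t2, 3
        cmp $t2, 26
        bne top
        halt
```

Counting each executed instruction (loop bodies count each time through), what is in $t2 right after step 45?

$t1=1
$t2=5
$t5=200
$t1=1+17=18
$t1=M[200]=13
$t1=13^19=30
$t1=30|17=31
$t5=200+4=204
$t2=5+3=8
cmp $t2, 26  (cmp 8,26)
bne top: taken
$t1=31+17=48
$t1=M[204]=21
$t1=21^19=6
$t1=6|17=23
$t5=204+4=208
$t2=8+3=11
cmp $t2, 26  (cmp 11,26)
bne top: taken
$t1=23+17=40
$t1=M[208]=28
$t1=28^19=15
$t1=15|17=31
$t5=208+4=212
$t2=11+3=14
cmp $t2, 26  (cmp 14,26)
bne top: taken
$t1=31+17=48
$t1=M[212]=-6
$t1=(-6)^19=-23
$t1=(-23)|17=-7
$t5=212+4=216
$t2=14+3=17
cmp $t2, 26  (cmp 17,26)
bne top: taken
$t1=(-7)+17=10
$t1=M[216]=-2
$t1=(-2)^19=-19
$t1=(-19)|17=-3
$t5=216+4=220
$t2=17+3=20
cmp $t2, 26  (cmp 20,26)
bne top: taken
$t1=(-3)+17=14
$t1=M[220]=30
After step 45: $t2 = 20.

20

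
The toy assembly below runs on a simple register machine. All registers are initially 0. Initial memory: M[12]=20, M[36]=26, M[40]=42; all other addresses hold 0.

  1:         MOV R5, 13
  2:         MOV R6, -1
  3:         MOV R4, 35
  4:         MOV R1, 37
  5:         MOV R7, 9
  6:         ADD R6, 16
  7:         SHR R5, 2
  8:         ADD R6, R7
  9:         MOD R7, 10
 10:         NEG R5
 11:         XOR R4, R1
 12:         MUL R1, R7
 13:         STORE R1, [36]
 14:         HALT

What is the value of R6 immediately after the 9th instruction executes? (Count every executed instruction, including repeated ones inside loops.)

24

after MOV R5, 13: R5=13
after MOV R6, -1: R6=-1
after MOV R4, 35: R4=35
after MOV R1, 37: R1=37
after MOV R7, 9: R7=9
after ADD R6, 16: R6=(-1)+16=15
after SHR R5, 2: R5=13>>2=3
after ADD R6, R7: R6=15+9=24
after MOD R7, 10: R7=9%10=9
After step 9: R6 = 24.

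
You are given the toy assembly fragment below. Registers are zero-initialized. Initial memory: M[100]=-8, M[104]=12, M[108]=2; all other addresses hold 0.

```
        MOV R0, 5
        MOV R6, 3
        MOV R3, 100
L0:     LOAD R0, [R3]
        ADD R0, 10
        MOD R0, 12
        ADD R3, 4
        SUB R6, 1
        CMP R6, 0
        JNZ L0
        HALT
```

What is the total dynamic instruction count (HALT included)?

after MOV R0, 5: R0=5
after MOV R6, 3: R6=3
after MOV R3, 100: R3=100
after LOAD R0, [R3]: R0=M[100]=-8
after ADD R0, 10: R0=(-8)+10=2
after MOD R0, 12: R0=2%12=2
after ADD R3, 4: R3=100+4=104
after SUB R6, 1: R6=3-1=2
CMP R6, 0  (cmp 2,0)
JNZ L0: taken
after LOAD R0, [R3]: R0=M[104]=12
after ADD R0, 10: R0=12+10=22
after MOD R0, 12: R0=22%12=10
after ADD R3, 4: R3=104+4=108
after SUB R6, 1: R6=2-1=1
CMP R6, 0  (cmp 1,0)
JNZ L0: taken
after LOAD R0, [R3]: R0=M[108]=2
after ADD R0, 10: R0=2+10=12
after MOD R0, 12: R0=12%12=0
after ADD R3, 4: R3=108+4=112
after SUB R6, 1: R6=1-1=0
CMP R6, 0  (cmp 0,0)
JNZ L0: not taken
halt.
Total executed instructions: 25.

25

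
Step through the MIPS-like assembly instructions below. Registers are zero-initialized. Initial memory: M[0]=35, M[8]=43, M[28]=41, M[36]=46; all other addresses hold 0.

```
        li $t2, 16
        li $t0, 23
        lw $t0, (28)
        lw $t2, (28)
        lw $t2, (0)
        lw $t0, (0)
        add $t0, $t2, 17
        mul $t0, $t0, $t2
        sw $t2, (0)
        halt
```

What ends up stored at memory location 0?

li $t2, 16 → $t2=16
li $t0, 23 → $t0=23
lw $t0, (28) → $t0=M[28]=41
lw $t2, (28) → $t2=M[28]=41
lw $t2, (0) → $t2=M[0]=35
lw $t0, (0) → $t0=M[0]=35
add $t0, $t2, 17 → $t0=35+17=52
mul $t0, $t0, $t2 → $t0=52*35=1820
sw $t2, (0) → M[0]=35
halt.

35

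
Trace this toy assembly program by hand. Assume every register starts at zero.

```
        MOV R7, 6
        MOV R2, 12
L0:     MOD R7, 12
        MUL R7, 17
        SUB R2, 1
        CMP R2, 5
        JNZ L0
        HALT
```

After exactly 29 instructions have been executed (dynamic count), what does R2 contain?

MOV R7, 6 → R7=6
MOV R2, 12 → R2=12
MOD R7, 12 → R7=6%12=6
MUL R7, 17 → R7=6*17=102
SUB R2, 1 → R2=12-1=11
CMP R2, 5  (cmp 11,5)
JNZ L0: taken
MOD R7, 12 → R7=102%12=6
MUL R7, 17 → R7=6*17=102
SUB R2, 1 → R2=11-1=10
CMP R2, 5  (cmp 10,5)
JNZ L0: taken
MOD R7, 12 → R7=102%12=6
MUL R7, 17 → R7=6*17=102
SUB R2, 1 → R2=10-1=9
CMP R2, 5  (cmp 9,5)
JNZ L0: taken
MOD R7, 12 → R7=102%12=6
MUL R7, 17 → R7=6*17=102
SUB R2, 1 → R2=9-1=8
CMP R2, 5  (cmp 8,5)
JNZ L0: taken
MOD R7, 12 → R7=102%12=6
MUL R7, 17 → R7=6*17=102
SUB R2, 1 → R2=8-1=7
CMP R2, 5  (cmp 7,5)
JNZ L0: taken
MOD R7, 12 → R7=102%12=6
MUL R7, 17 → R7=6*17=102
After step 29: R2 = 7.

7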